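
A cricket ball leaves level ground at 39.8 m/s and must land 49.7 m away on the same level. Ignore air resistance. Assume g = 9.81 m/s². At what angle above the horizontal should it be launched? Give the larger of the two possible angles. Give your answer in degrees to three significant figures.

From R = (v₀²/g) sin 2θ: sin 2θ = 9.81 × 49.7 / 1584.0 = 0.3078.
2θ = 17.93° or 180° − 17.93° = 162.1°, so θ = 8.963° or 81.04°.
The larger angle is 81.04°.

81.0°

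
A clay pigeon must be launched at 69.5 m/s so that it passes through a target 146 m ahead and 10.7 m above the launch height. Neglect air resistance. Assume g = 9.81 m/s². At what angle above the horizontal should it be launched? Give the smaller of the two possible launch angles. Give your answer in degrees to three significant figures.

Trajectory: y = x tanθ − g x² (1 + tan²θ)/(2v₀²). With x = 146, y = 10.7, v₀ = 69.5, g = 9.81:
21.65 tan²θ − 146 tanθ + (32.35) = 0.
tanθ = [146 ± √(146² − 4 × 21.65 × (32.35))] / (2 × 21.65) = (146 ± 136.1) / 43.29, giving tanθ = 0.2293 or 6.516.
θ = 12.92° or 81.27°; the smaller is 12.92°.

12.9°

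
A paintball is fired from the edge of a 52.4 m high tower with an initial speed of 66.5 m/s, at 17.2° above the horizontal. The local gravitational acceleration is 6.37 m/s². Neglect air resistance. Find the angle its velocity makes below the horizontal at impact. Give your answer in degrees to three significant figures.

Resolve: vₓ = 66.50 cos 17.2° = 63.53 m/s and v_y0 = 66.50 sin 17.2° = 19.66 m/s.
Vertical motion (up positive, ground at y = 0): 3.185 t² − (19.66) t − 52.4 = 0, so t = (19.66 + √(19.66² + 2·6.37·52.4)) / 6.37 = (19.66 + 32.47) / 6.37 = 8.184 s.
At impact: v_y = v_y0 − g t = −32.47 m/s; vₓ = 63.53 m/s.
Angle below horizontal: arctan(|v_y|/vₓ) = arctan(32.47/63.53) = 27.07°.

27.1°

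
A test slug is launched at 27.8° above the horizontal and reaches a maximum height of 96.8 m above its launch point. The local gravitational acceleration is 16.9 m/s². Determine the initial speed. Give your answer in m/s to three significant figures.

123 m/s

At the peak v_y = 0, so v_y0 = √(2gH) = √(2 × 16.9 × 96.8) = 57.20 m/s.
v_y0 = v₀ sin θ ⇒ v₀ = 57.20 / sin 27.8° = 122.6 m/s.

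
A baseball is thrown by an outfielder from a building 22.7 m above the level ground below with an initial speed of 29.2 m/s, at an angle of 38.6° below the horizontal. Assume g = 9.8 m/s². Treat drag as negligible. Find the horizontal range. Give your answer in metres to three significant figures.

22.5 m

Components: vₓ = 29.20 cos 38.6° = 22.82 m/s, v_y0 = −18.22 m/s (downward).
The projectile lands when y = 22.7 + (−18.22) t − ½·9.80·t² = 0. Positive root: t = (−18.22 + √(18.22² + 2·9.80·22.7)) / 9.80 = (−18.22 + 27.87) / 9.80 = 0.9851 s.
Horizontal distance: R = vₓ t = 22.82 × 0.9851 = 22.48 m.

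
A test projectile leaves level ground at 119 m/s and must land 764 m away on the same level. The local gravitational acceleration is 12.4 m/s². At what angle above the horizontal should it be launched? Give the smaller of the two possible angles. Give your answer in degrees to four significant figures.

20.99°

R = v₀² sin 2θ / g gives sin 2θ = gR/v₀² = 12.4·764/119² = 0.6690.
2θ = 41.99° or 180° − 41.99° = 138.0°, so θ = 20.99° or 69.01°.
The smaller angle is 20.99°.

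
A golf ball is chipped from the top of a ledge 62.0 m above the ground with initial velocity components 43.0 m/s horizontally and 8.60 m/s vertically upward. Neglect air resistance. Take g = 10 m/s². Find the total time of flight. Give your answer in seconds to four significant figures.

4.485 s

Vertical motion (up positive, ground at y = 0): 5.000 t² − (8.600) t − 62.0 = 0, so t = (8.600 + √(8.600² + 2·10.0·62.0)) / 10.0 = (8.600 + 36.25) / 10.0 = 4.485 s.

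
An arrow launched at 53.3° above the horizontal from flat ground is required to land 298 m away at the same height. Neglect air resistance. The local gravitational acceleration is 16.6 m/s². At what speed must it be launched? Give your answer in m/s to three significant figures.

Level-ground range: R = v₀² sin(2θ)/g, so v₀ = √(gR / sin 2θ).
v₀ = √(16.6 × 298 / sin 106.6°) = √(4947 / 0.9583) = √5161.9 = 71.85 m/s.

71.8 m/s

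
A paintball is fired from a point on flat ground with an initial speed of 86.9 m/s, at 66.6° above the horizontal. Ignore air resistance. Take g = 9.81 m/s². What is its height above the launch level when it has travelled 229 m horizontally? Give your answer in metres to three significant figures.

313 m

vₓ = 86.90 cos 66.6° = 34.51 m/s; v_y0 = 86.90 sin 66.6° = 79.75 m/s.
Time to reach x = 229 m: t = x/vₓ = 229/34.51 = 6.635 s.
Height: y = v_y0 t − ½ g t² = 79.75 × 6.635 − 4.905 × 6.635² = 529.2 − 216.0 = 313.2 m.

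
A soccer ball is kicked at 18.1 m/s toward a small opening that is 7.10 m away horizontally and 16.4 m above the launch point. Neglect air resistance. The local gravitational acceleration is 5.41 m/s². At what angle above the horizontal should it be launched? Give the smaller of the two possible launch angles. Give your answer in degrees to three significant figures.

70.6°

Trajectory: y = x tanθ − g x² (1 + tan²θ)/(2v₀²). With x = 7.10, y = 16.4, v₀ = 18.1, g = 5.41:
0.4162 tan²θ − 7.10 tanθ + (16.82) = 0.
tanθ = [7.10 ± √(7.10² − 4 × 0.4162 × (16.82))] / (2 × 0.4162) = (7.10 ± 4.734) / 0.8324, giving tanθ = 2.842 or 14.22.
θ = 70.61° or 85.98°; the smaller is 70.61°.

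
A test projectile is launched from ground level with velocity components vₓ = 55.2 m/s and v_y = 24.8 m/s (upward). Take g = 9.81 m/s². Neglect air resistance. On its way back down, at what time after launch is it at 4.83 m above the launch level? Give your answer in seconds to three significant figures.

Height y(t) = 24.80 t − 4.905 t² = 4.83 gives 4.905 t² − 24.80 t + 4.83 = 0.
t = [24.80 ± √(24.80² − 2·9.81·4.83)] / 9.81 = (24.80 ± 22.81) / 9.81, so t = 0.2029 s or t = 4.853 s.
The descending-branch root is 4.853 s.

4.85 s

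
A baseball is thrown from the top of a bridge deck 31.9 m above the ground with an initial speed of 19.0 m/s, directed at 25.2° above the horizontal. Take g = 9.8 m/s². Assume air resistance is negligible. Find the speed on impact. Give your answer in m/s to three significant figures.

Resolve: vₓ = 19.00 cos 25.2° = 17.19 m/s and v_y0 = 19.00 sin 25.2° = 8.090 m/s.
Vertical motion (up positive, ground at y = 0): 4.900 t² − (8.090) t − 31.9 = 0, so t = (8.090 + √(8.090² + 2·9.80·31.9)) / 9.80 = (8.090 + 26.28) / 9.80 = 3.507 s.
Vertical velocity at impact: v_y = v_y0 − g t = 8.090 − 9.80 × 3.507 = −26.28 m/s.
Speed: |v| = √(vₓ² + v_y²) = √(17.19² + 26.28²) = 31.40 m/s.

31.4 m/s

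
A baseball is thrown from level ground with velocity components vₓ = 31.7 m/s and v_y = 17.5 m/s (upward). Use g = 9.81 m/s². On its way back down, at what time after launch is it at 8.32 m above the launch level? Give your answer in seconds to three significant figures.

Height y(t) = 17.50 t − 4.905 t² = 8.32 gives 4.905 t² − 17.50 t + 8.32 = 0.
t = [17.50 ± √(17.50² − 2·9.81·8.32)] / 9.81 = (17.50 ± 11.96) / 9.81, so t = 0.5649 s or t = 3.003 s.
The descending-branch root is 3.003 s.

3.00 s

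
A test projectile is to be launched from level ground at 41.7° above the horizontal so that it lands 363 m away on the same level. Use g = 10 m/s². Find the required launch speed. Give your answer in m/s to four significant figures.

From R = (v₀² / g) sin 2θ: v₀ = √(gR / sin 2θ).
v₀ = √(10.0 × 363 / sin 83.40°) = √(3630 / 0.9934) = √3654.2 = 60.45 m/s.

60.45 m/s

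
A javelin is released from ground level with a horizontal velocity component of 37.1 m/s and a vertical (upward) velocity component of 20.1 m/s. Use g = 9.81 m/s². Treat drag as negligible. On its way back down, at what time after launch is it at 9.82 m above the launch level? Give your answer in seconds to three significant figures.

3.53 s

Set y = v_y0 t − ½ g t² = 9.82: 4.905 t² − 20.10 t + 9.82 = 0.
Quadratic formula: t = (20.10 ± √211.34) / 9.81 = (20.10 ± 14.54) / 9.81 → t = 0.5670 s or 3.531 s.
The descending-branch root is 3.531 s.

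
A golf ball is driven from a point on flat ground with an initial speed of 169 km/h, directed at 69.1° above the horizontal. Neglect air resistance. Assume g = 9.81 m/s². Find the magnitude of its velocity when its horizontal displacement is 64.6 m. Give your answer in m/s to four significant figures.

17.79 m/s

Convert: 169 km/h = 169/3.6 = 46.94 m/s.
Resolve: vₓ = 46.94 cos 69.1° = 16.75 m/s and v_y0 = 46.94 sin 69.1° = 43.86 m/s.
x = vₓ t ⇒ t = 64.6/16.75 = 3.857 s.
Vertical velocity there: v_y = v_y0 − g t = 43.86 − 9.81 × 3.857 = 6.014 m/s.
Speed: √(vₓ² + v_y²) = √(16.75² + 6.014²) = 17.79 m/s.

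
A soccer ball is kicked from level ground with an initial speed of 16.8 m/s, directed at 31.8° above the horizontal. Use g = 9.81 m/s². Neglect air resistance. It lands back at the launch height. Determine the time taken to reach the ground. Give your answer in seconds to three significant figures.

Resolve: vₓ = 16.80 cos 31.8° = 14.28 m/s and v_y0 = 16.80 sin 31.8° = 8.853 m/s.
Time of flight on level ground: T = 2 v_y0 / g = 2 × 8.853 / 9.81 = 1.805 s.

1.80 s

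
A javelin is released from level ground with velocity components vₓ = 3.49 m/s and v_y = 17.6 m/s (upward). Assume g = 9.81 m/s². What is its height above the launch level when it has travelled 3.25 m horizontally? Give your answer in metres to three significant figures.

Time to reach x = 3.25 m: t = x/vₓ = 3.25/3.490 = 0.9312 s.
Height: y = v_y0 t − ½ g t² = 17.60 × 0.9312 − 4.905 × 0.9312² = 16.39 − 4.254 = 12.14 m.

12.1 m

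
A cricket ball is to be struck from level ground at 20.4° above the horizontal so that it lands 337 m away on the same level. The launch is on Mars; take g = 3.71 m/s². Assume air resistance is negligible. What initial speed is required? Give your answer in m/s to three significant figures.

Level-ground range: R = v₀² sin(2θ)/g, so v₀ = √(gR / sin 2θ).
v₀ = √(3.71 × 337 / sin 40.80°) = √(1250 / 0.6534) = √1913.4 = 43.74 m/s.

43.7 m/s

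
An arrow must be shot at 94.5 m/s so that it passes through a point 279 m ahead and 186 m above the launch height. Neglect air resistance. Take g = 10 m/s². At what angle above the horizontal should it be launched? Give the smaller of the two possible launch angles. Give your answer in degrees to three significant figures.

44.1°

Trajectory: y = x tanθ − g x² (1 + tan²θ)/(2v₀²). With x = 279, y = 186, v₀ = 94.5, g = 10.0:
43.58 tan²θ − 279 tanθ + (229.6) = 0.
tanθ = [279 ± √(279² − 4 × 43.58 × (229.6))] / (2 × 43.58) = (279 ± 194.5) / 87.17, giving tanθ = 0.9698 or 5.432.
θ = 44.12° or 79.57°; the smaller is 44.12°.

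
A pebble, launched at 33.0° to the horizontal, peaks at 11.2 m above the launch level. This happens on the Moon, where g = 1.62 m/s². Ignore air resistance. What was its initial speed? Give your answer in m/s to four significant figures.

11.06 m/s

At the peak v_y = 0, so v_y0 = √(2gH) = √(2 × 1.62 × 11.2) = 6.024 m/s.
v_y0 = v₀ sin θ ⇒ v₀ = 6.024 / sin 33.0° = 11.06 m/s.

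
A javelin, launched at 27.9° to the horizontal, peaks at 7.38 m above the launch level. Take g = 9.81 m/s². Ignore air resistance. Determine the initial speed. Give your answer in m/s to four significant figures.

At the peak v_y = 0, so v_y0 = √(2gH) = √(2 × 9.81 × 7.38) = 12.03 m/s.
v_y0 = v₀ sin θ ⇒ v₀ = 12.03 / sin 27.9° = 25.72 m/s.

25.72 m/s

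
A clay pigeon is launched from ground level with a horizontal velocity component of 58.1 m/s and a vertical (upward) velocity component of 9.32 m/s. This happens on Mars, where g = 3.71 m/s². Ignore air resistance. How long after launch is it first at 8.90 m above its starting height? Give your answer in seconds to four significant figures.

1.282 s

Height y(t) = 9.320 t − 1.855 t² = 8.90 gives 1.855 t² − 9.320 t + 8.90 = 0.
t = [9.320 ± √(9.320² − 2·3.71·8.90)] / 3.71 = (9.320 ± 4.563) / 3.71, so t = 1.282 s or t = 3.742 s.
The first (ascending) time is 1.282 s.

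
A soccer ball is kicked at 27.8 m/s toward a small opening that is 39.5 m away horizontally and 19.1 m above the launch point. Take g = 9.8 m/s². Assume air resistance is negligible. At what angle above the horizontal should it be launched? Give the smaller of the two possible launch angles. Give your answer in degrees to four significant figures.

44.11°

Trajectory: y = x tanθ − g x² (1 + tan²θ)/(2v₀²). With x = 39.5, y = 19.1, v₀ = 27.8, g = 9.80:
9.892 tan²θ − 39.5 tanθ + (28.99) = 0.
tanθ = [39.5 ± √(39.5² − 4 × 9.892 × (28.99))] / (2 × 9.892) = (39.5 ± 20.32) / 19.78, giving tanθ = 0.9693 or 3.024.
θ = 44.11° or 71.70°; the smaller is 44.11°.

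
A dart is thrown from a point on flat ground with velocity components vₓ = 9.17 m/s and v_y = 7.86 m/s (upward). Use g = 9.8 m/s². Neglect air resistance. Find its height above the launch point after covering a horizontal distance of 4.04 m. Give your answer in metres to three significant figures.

x = vₓ t ⇒ t = 4.04/9.170 = 0.4406 s.
Height: y = v_y0 t − ½ g t² = 7.860 × 0.4406 − 4.900 × 0.4406² = 3.463 − 0.9511 = 2.512 m.

2.51 m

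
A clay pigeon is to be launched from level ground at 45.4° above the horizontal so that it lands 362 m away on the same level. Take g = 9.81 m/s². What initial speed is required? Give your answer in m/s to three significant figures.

59.6 m/s

On level ground R = v₀² sin 2θ / g ⇒ v₀ = √(gR / sin 2θ).
v₀ = √(9.81 × 362 / sin 90.80°) = √(3551 / 0.9999) = √3551.6 = 59.60 m/s.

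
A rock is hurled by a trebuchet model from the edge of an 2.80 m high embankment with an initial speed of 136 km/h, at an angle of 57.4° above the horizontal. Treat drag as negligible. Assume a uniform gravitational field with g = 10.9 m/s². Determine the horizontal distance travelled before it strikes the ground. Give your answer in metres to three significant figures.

121 m

Convert: 136 km/h = 136/3.6 = 37.78 m/s.
Components: vₓ = 37.78 cos 57.4° = 20.35 m/s, v_y0 = 37.78 sin 57.4° = 31.83 m/s.
Vertical motion (up positive, ground at y = 0): 5.450 t² − (31.83) t − 2.80 = 0, so t = (31.83 + √(31.83² + 2·10.9·2.80)) / 10.9 = (31.83 + 32.77) / 10.9 = 5.926 s.
Horizontal distance: R = vₓ t = 20.35 × 5.926 = 120.6 m.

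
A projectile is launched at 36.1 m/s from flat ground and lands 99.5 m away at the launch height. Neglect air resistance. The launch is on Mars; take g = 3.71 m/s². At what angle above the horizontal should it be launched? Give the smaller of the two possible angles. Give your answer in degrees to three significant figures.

8.23°

Level-ground range R = v₀² sin(2θ)/g ⇒ sin(2θ) = gR/v₀² = 3.71 × 99.5 / 36.1² = 0.2833.
2θ = 16.45° or 180° − 16.45° = 163.5°, so θ = 8.227° or 81.77°.
The smaller angle is 8.227°.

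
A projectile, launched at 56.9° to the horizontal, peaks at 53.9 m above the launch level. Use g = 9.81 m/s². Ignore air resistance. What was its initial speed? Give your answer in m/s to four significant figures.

38.82 m/s

At the peak v_y = 0, so v_y0 = √(2gH) = √(2 × 9.81 × 53.9) = 32.52 m/s.
v_y0 = v₀ sin θ ⇒ v₀ = 32.52 / sin 56.9° = 38.82 m/s.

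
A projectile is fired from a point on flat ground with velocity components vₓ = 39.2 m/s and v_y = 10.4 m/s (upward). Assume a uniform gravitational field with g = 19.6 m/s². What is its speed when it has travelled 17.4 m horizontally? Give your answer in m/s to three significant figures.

x = vₓ t ⇒ t = 17.4/39.20 = 0.4439 s.
Vertical velocity there: v_y = v_y0 − g t = 10.40 − 19.6 × 0.4439 = 1.700 m/s.
Speed: √(vₓ² + v_y²) = √(39.20² + 1.700²) = 39.24 m/s.

39.2 m/s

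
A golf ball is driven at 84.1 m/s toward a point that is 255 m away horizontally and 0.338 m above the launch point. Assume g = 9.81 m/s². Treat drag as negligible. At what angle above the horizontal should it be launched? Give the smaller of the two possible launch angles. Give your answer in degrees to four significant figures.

10.44°

Trajectory: y = x tanθ − g x² (1 + tan²θ)/(2v₀²). With x = 255, y = 0.338, v₀ = 84.1, g = 9.81:
45.09 tan²θ − 255 tanθ + (45.43) = 0.
tanθ = [255 ± √(255² − 4 × 45.09 × (45.43))] / (2 × 45.09) = (255 ± 238.4) / 90.19, giving tanθ = 0.1842 or 5.471.
θ = 10.44° or 79.64°; the smaller is 10.44°.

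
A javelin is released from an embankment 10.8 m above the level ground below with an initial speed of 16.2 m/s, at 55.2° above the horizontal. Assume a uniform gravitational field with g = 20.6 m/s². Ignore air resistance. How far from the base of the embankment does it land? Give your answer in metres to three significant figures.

17.2 m

vₓ = 16.20 cos 55.2° = 9.246 m/s; v_y0 = 16.20 sin 55.2° = 13.30 m/s.
With up positive and y = 0 at the ground: y(t) = 10.8 + (13.30) t − 10.30 t². Setting y = 0 and taking the positive root: t = [13.30 + √(13.30² + 2·20.6·10.8)] / 20.6 = (13.30 + 24.94) / 20.6 = 1.856 s.
Horizontal distance: R = vₓ t = 9.246 × 1.856 = 17.16 m.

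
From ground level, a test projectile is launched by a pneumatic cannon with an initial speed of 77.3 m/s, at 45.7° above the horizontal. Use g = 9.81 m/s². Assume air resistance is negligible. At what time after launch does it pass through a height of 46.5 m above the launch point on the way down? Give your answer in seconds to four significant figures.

vₓ = 77.30 cos 45.7° = 53.99 m/s; v_y0 = 77.30 sin 45.7° = 55.32 m/s.
Require v_y0 t − ½ g t² = 46.5, i.e. 4.905 t² − 55.32 t + 46.5 = 0.
Quadratic formula: t = (55.32 ± √2148.3) / 9.81 = (55.32 ± 46.35) / 9.81 → t = 0.9147 s or 10.36 s.
The descending-branch root is 10.36 s.

10.36 s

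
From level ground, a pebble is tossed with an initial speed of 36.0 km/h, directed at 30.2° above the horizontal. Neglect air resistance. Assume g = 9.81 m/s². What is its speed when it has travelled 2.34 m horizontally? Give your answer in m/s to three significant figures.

Convert: 36.0 km/h = 36.0/3.6 = 10.00 m/s.
vₓ = 10.00 cos 30.2° = 8.643 m/s; v_y0 = 10.00 sin 30.2° = 5.030 m/s.
x = vₓ t ⇒ t = 2.34/8.643 = 0.2707 s.
Vertical velocity there: v_y = v_y0 − g t = 5.030 − 9.81 × 0.2707 = 2.374 m/s.
Speed: √(vₓ² + v_y²) = √(8.643² + 2.374²) = 8.963 m/s.

8.96 m/s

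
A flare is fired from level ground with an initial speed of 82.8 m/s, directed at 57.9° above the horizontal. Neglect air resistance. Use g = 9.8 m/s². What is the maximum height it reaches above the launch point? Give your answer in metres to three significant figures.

Horizontal component vₓ = 82.80 cos 57.9° = 44.00 m/s; vertical v_y0 = 82.80 sin 57.9° = 70.14 m/s.
Peak height H = v_y0² / (2g) = 4919.9 / 19.60 = 251.0 m.

251 m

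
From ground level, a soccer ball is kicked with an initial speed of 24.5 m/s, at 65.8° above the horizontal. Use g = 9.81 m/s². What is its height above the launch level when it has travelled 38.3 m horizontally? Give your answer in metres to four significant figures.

Horizontal component vₓ = 24.50 cos 65.8° = 10.04 m/s; vertical v_y0 = 24.50 sin 65.8° = 22.35 m/s.
At x = 38.3 m, t = x/vₓ = 38.3/10.04 = 3.814 s.
Height: y = v_y0 t − ½ g t² = 22.35 × 3.814 − 4.905 × 3.814² = 85.22 − 71.33 = 13.89 m.

13.89 m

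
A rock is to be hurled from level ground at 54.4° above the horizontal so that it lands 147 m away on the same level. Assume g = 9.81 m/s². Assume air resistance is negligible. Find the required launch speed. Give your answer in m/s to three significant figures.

39.0 m/s

Level-ground range: R = v₀² sin(2θ)/g, so v₀ = √(gR / sin 2θ).
v₀ = √(9.81 × 147 / sin 108.8°) = √(1442 / 0.9466) = √1523.3 = 39.03 m/s.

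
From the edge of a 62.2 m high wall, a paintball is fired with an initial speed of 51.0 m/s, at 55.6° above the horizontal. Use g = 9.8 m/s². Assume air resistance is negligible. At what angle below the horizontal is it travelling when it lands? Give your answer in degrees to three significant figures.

Resolve: vₓ = 51.00 cos 55.6° = 28.81 m/s and v_y0 = 51.00 sin 55.6° = 42.08 m/s.
The projectile lands when y = 62.2 + (42.08) t − ½·9.80·t² = 0. Positive root: t = (42.08 + √(42.08² + 2·9.80·62.2)) / 9.80 = (42.08 + 54.68) / 9.80 = 9.874 s.
At impact: v_y = v_y0 − g t = −54.68 m/s; vₓ = 28.81 m/s.
Angle below horizontal: arctan(|v_y|/vₓ) = arctan(54.68/28.81) = 62.21°.

62.2°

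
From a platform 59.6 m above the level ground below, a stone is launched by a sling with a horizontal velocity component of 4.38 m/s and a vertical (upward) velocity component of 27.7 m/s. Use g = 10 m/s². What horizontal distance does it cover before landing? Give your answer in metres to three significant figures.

The projectile lands when y = 59.6 + (27.70) t − ½·10.0·t² = 0. Positive root: t = (27.70 + √(27.70² + 2·10.0·59.6)) / 10.0 = (27.70 + 44.26) / 10.0 = 7.196 s.
Horizontal distance: R = vₓ t = 4.380 × 7.196 = 31.52 m.

31.5 m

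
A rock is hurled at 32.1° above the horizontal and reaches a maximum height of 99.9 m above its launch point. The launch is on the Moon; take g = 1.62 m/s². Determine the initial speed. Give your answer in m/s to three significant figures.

At the peak v_y = 0, so v_y0 = √(2gH) = √(2 × 1.62 × 99.9) = 17.99 m/s.
v_y0 = v₀ sin θ ⇒ v₀ = 17.99 / sin 32.1° = 33.86 m/s.

33.9 m/s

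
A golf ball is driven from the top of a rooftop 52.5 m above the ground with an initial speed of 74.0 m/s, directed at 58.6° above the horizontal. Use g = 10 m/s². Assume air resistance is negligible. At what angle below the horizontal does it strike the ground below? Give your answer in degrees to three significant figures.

Components: vₓ = 74.00 cos 58.6° = 38.55 m/s, v_y0 = 74.00 sin 58.6° = 63.16 m/s.
With up positive and y = 0 at the ground: y(t) = 52.5 + (63.16) t − 5.000 t². Setting y = 0 and taking the positive root: t = [63.16 + √(63.16² + 2·10.0·52.5)] / 10.0 = (63.16 + 70.99) / 10.0 = 13.42 s.
At impact: v_y = v_y0 − g t = −70.99 m/s; vₓ = 38.55 m/s.
Angle below horizontal: arctan(|v_y|/vₓ) = arctan(70.99/38.55) = 61.49°.

61.5°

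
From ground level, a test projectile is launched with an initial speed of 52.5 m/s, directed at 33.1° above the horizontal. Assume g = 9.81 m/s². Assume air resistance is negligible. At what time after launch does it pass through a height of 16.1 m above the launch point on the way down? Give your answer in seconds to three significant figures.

5.22 s

Horizontal component vₓ = 52.50 cos 33.1° = 43.98 m/s; vertical v_y0 = 52.50 sin 33.1° = 28.67 m/s.
Set y = v_y0 t − ½ g t² = 16.1: 4.905 t² − 28.67 t + 16.1 = 0.
t = [28.67 ± √(28.67² − 2·9.81·16.1)] / 9.81 = (28.67 ± 22.50) / 9.81, so t = 0.6293 s or t = 5.216 s.
The descending-branch root is 5.216 s.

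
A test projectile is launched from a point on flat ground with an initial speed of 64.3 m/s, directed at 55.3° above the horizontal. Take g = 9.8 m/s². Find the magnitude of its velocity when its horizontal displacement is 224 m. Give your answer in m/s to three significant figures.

Resolve: vₓ = 64.30 cos 55.3° = 36.60 m/s and v_y0 = 64.30 sin 55.3° = 52.86 m/s.
x = vₓ t ⇒ t = 224/36.60 = 6.119 s.
Vertical velocity there: v_y = v_y0 − g t = 52.86 − 9.80 × 6.119 = −7.107 m/s.
Speed: √(vₓ² + v_y²) = √(36.60² + 7.107²) = 37.29 m/s.

37.3 m/s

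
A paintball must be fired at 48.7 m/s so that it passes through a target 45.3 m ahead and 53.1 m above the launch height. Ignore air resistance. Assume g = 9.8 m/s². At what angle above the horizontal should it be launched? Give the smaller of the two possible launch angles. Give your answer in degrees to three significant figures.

55.7°

Trajectory: y = x tanθ − g x² (1 + tan²θ)/(2v₀²). With x = 45.3, y = 53.1, v₀ = 48.7, g = 9.80:
4.240 tan²θ − 45.3 tanθ + (57.34) = 0.
tanθ = [45.3 ± √(45.3² − 4 × 4.240 × (57.34))] / (2 × 4.240) = (45.3 ± 32.86) / 8.479, giving tanθ = 1.467 or 9.217.
θ = 55.72° or 83.81°; the smaller is 55.72°.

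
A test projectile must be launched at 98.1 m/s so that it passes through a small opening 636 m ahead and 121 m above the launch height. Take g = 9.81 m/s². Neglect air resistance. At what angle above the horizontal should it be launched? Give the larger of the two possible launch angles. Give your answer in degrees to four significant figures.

67.65°

Trajectory: y = x tanθ − g x² (1 + tan²θ)/(2v₀²). With x = 636, y = 121, v₀ = 98.1, g = 9.81:
206.2 tan²θ − 636 tanθ + (327.2) = 0.
tanθ = [636 ± √(636² − 4 × 206.2 × (327.2))] / (2 × 206.2) = (636 ± 367.0) / 412.3, giving tanθ = 0.6524 or 2.433.
θ = 33.12° or 67.65°; the larger is 67.65°.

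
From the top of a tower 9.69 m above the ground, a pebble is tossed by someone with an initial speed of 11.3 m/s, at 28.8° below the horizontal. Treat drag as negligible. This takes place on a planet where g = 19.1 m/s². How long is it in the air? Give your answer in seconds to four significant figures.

0.7618 s

Horizontal component vₓ = 11.30 cos 28.8° = 9.902 m/s; vertical v_y0 = −5.444 m/s (downward).
The projectile lands when y = 9.69 + (−5.444) t − ½·19.1·t² = 0. Positive root: t = (−5.444 + √(5.444² + 2·19.1·9.69)) / 19.1 = (−5.444 + 19.99) / 19.1 = 0.7618 s.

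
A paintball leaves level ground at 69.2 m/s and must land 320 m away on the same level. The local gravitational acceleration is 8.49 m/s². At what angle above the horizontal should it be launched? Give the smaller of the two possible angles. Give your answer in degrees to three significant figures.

From R = (v₀²/g) sin 2θ: sin 2θ = 8.49 × 320 / 4788.6 = 0.5673.
2θ = 34.57° or 180° − 34.57° = 145.4°, so θ = 17.28° or 72.72°.
The smaller angle is 17.28°.

17.3°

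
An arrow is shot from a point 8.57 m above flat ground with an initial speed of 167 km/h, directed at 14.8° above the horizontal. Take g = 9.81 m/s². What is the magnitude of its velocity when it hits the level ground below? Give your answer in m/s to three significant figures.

48.2 m/s

Convert: 167 km/h = 167/3.6 = 46.39 m/s.
Resolve: vₓ = 46.39 cos 14.8° = 44.85 m/s and v_y0 = 46.39 sin 14.8° = 11.85 m/s.
With up positive and y = 0 at the ground: y(t) = 8.57 + (11.85) t − 4.905 t². Setting y = 0 and taking the positive root: t = [11.85 + √(11.85² + 2·9.81·8.57)] / 9.81 = (11.85 + 17.57) / 9.81 = 2.999 s.
Vertical velocity at impact: v_y = v_y0 − g t = 11.85 − 9.81 × 2.999 = −17.57 m/s.
Speed: |v| = √(vₓ² + v_y²) = √(44.85² + 17.57²) = 48.17 m/s.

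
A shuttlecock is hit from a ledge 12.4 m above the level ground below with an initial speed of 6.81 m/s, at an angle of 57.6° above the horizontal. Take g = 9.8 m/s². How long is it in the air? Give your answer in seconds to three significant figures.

vₓ = 6.810 cos 57.6° = 3.649 m/s; v_y0 = 6.810 sin 57.6° = 5.750 m/s.
With up positive and y = 0 at the ground: y(t) = 12.4 + (5.750) t − 4.900 t². Setting y = 0 and taking the positive root: t = [5.750 + √(5.750² + 2·9.80·12.4)] / 9.80 = (5.750 + 16.62) / 9.80 = 2.282 s.

2.28 s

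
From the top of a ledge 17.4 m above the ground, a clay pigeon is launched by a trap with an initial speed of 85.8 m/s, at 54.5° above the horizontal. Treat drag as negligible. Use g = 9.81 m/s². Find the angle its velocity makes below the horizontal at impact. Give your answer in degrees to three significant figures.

55.4°

vₓ = 85.80 cos 54.5° = 49.82 m/s; v_y0 = 85.80 sin 54.5° = 69.85 m/s.
Vertical motion (up positive, ground at y = 0): 4.905 t² − (69.85) t − 17.4 = 0, so t = (69.85 + √(69.85² + 2·9.81·17.4)) / 9.81 = (69.85 + 72.25) / 9.81 = 14.49 s.
At impact: v_y = v_y0 − g t = −72.25 m/s; vₓ = 49.82 m/s.
Angle below horizontal: arctan(|v_y|/vₓ) = arctan(72.25/49.82) = 55.41°.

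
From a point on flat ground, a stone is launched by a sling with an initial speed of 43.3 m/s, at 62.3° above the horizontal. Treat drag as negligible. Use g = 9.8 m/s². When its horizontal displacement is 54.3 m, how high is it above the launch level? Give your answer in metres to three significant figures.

Components: vₓ = 43.30 cos 62.3° = 20.13 m/s, v_y0 = 43.30 sin 62.3° = 38.34 m/s.
Time to reach x = 54.3 m: t = x/vₓ = 54.3/20.13 = 2.698 s.
Height: y = v_y0 t − ½ g t² = 38.34 × 2.698 − 4.900 × 2.698² = 103.4 − 35.66 = 67.76 m.

67.8 m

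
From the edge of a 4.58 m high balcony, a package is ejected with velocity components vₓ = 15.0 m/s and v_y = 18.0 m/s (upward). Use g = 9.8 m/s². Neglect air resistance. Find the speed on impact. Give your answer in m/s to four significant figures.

The projectile lands when y = 4.58 + (18.00) t − ½·9.80·t² = 0. Positive root: t = (18.00 + √(18.00² + 2·9.80·4.58)) / 9.80 = (18.00 + 20.34) / 9.80 = 3.912 s.
Vertical velocity at impact: v_y = v_y0 − g t = 18.00 − 9.80 × 3.912 = −20.34 m/s.
Speed: |v| = √(vₓ² + v_y²) = √(15.00² + 20.34²) = 25.27 m/s.

25.27 m/s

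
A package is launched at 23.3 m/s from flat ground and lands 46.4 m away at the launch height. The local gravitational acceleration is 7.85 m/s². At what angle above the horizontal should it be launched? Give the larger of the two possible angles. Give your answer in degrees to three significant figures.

68.9°

Level-ground range R = v₀² sin(2θ)/g ⇒ sin(2θ) = gR/v₀² = 7.85 × 46.4 / 23.3² = 0.6709.
2θ = 42.14° or 180° − 42.14° = 137.9°, so θ = 21.07° or 68.93°.
The larger angle is 68.93°.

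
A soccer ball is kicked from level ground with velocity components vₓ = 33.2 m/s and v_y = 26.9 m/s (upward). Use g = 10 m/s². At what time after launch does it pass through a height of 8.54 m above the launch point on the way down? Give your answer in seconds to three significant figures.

Height y(t) = 26.90 t − 5.000 t² = 8.54 gives 5.000 t² − 26.90 t + 8.54 = 0.
t = [26.90 ± √(26.90² − 2·10.0·8.54)] / 10.0 = (26.90 ± 23.51) / 10.0, so t = 0.3388 s or t = 5.041 s.
The descending-branch root is 5.041 s.

5.04 s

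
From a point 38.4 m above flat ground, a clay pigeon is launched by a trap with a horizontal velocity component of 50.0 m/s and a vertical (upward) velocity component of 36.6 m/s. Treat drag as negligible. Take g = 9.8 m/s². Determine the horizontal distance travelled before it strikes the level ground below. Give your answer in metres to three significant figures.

420 m

The projectile lands when y = 38.4 + (36.60) t − ½·9.80·t² = 0. Positive root: t = (36.60 + √(36.60² + 2·9.80·38.4)) / 9.80 = (36.60 + 45.74) / 9.80 = 8.402 s.
Horizontal distance: R = vₓ t = 50.00 × 8.402 = 420.1 m.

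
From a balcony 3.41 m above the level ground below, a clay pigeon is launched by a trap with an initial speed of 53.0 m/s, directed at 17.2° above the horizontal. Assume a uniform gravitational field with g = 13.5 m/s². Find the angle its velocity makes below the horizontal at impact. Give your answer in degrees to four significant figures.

19.95°

Resolve: vₓ = 53.00 cos 17.2° = 50.63 m/s and v_y0 = 53.00 sin 17.2° = 15.67 m/s.
Vertical motion (up positive, ground at y = 0): 6.750 t² − (15.67) t − 3.41 = 0, so t = (15.67 + √(15.67² + 2·13.5·3.41)) / 13.5 = (15.67 + 18.38) / 13.5 = 2.522 s.
At impact: v_y = v_y0 − g t = −18.38 m/s; vₓ = 50.63 m/s.
Angle below horizontal: arctan(|v_y|/vₓ) = arctan(18.38/50.63) = 19.95°.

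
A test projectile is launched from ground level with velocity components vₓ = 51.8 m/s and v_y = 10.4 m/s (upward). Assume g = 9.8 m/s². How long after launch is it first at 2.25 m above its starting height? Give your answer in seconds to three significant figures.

Height y(t) = 10.40 t − 4.900 t² = 2.25 gives 4.900 t² − 10.40 t + 2.25 = 0.
Quadratic formula: t = (10.40 ± √64.060) / 9.80 = (10.40 ± 8.004) / 9.80 → t = 0.2445 s or 1.878 s.
The first (ascending) time is 0.2445 s.

0.245 s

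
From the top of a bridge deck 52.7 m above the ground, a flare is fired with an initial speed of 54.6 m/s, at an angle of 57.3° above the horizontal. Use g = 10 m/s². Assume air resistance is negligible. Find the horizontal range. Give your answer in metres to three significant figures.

301 m

Components: vₓ = 54.60 cos 57.3° = 29.50 m/s, v_y0 = 54.60 sin 57.3° = 45.95 m/s.
The projectile lands when y = 52.7 + (45.95) t − ½·10.0·t² = 0. Positive root: t = (45.95 + √(45.95² + 2·10.0·52.7)) / 10.0 = (45.95 + 56.26) / 10.0 = 10.22 s.
Horizontal distance: R = vₓ t = 29.50 × 10.22 = 301.5 m.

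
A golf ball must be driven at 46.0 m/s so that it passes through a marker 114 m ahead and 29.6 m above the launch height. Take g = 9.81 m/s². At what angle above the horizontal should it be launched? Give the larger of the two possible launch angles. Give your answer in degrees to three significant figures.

Trajectory: y = x tanθ − g x² (1 + tan²θ)/(2v₀²). With x = 114, y = 29.6, v₀ = 46.0, g = 9.81:
30.13 tan²θ − 114 tanθ + (59.73) = 0.
tanθ = [114 ± √(114² − 4 × 30.13 × (59.73))] / (2 × 30.13) = (114 ± 76.15) / 60.25, giving tanθ = 0.6282 or 3.156.
θ = 32.14° or 72.42°; the larger is 72.42°.

72.4°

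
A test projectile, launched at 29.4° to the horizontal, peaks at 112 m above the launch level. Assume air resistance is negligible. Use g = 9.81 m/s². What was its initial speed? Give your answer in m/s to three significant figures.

At the peak v_y = 0, so v_y0 = √(2gH) = √(2 × 9.81 × 112) = 46.88 m/s.
v_y0 = v₀ sin θ ⇒ v₀ = 46.88 / sin 29.4° = 95.49 m/s.

95.5 m/s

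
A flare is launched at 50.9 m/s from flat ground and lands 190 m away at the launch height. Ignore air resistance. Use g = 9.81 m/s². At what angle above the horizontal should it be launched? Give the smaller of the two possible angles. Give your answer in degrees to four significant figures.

23.00°

R = v₀² sin 2θ / g gives sin 2θ = gR/v₀² = 9.81·190/50.9² = 0.7194.
2θ = 46.01° or 180° − 46.01° = 134.0°, so θ = 23.00° or 67.00°.
The smaller angle is 23.00°.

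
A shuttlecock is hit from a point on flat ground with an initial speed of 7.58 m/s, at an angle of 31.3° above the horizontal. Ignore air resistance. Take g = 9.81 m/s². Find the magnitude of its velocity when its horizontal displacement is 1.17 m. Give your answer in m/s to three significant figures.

6.83 m/s

Horizontal component vₓ = 7.580 cos 31.3° = 6.477 m/s; vertical v_y0 = 7.580 sin 31.3° = 3.938 m/s.
x = vₓ t ⇒ t = 1.17/6.477 = 0.1806 s.
Vertical velocity there: v_y = v_y0 − g t = 3.938 − 9.81 × 0.1806 = 2.166 m/s.
Speed: √(vₓ² + v_y²) = √(6.477² + 2.166²) = 6.829 m/s.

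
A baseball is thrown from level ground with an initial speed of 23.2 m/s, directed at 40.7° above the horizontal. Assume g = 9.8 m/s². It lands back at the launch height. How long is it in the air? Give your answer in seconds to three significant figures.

3.09 s

vₓ = 23.20 cos 40.7° = 17.59 m/s; v_y0 = 23.20 sin 40.7° = 15.13 m/s.
Landing at launch height ⇒ T = 2 v_y0 / g = 2 × 15.13 / 9.80 = 3.087 s.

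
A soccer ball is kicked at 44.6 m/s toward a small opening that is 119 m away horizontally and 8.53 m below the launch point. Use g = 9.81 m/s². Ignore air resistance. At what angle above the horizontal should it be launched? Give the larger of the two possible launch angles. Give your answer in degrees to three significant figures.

72.5°

Trajectory: y = x tanθ − g x² (1 + tan²θ)/(2v₀²). With x = 119, y = −8.53, v₀ = 44.6, g = 9.81:
34.92 tan²θ − 119 tanθ + (26.39) = 0.
tanθ = [119 ± √(119² − 4 × 34.92 × (26.39))] / (2 × 34.92) = (119 ± 102.3) / 69.84, giving tanθ = 0.2384 or 3.169.
θ = 13.41° or 72.49°; the larger is 72.49°.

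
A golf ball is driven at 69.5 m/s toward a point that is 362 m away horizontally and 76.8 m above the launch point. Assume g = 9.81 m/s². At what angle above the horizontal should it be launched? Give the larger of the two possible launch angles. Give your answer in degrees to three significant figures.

62.0°

Trajectory: y = x tanθ − g x² (1 + tan²θ)/(2v₀²). With x = 362, y = 76.8, v₀ = 69.5, g = 9.81:
133.1 tan²θ − 362 tanθ + (209.9) = 0.
tanθ = [362 ± √(362² − 4 × 133.1 × (209.9))] / (2 × 133.1) = (362 ± 139.0) / 266.1, giving tanθ = 0.8377 or 1.883.
θ = 39.95° or 62.02°; the larger is 62.02°.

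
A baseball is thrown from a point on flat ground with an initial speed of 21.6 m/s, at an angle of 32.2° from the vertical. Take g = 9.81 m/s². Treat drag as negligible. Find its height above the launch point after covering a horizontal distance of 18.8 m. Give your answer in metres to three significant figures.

16.8 m

Components: vₓ = 21.60 sin 32.2° = 11.51 m/s, v_y0 = 21.60 cos 32.2° = 18.28 m/s.
x = vₓ t ⇒ t = 18.8/11.51 = 1.633 s.
Height: y = v_y0 t − ½ g t² = 18.28 × 1.633 − 4.905 × 1.633² = 29.85 − 13.09 = 16.77 m.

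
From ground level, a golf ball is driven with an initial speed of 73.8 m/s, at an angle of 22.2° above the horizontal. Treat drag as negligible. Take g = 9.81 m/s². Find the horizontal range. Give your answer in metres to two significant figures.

390 m

Resolve: vₓ = 73.80 cos 22.2° = 68.33 m/s and v_y0 = 73.80 sin 22.2° = 27.88 m/s.
Flight time T = 2 v_y0 / g = 5.685 s.
Horizontal distance R = vₓ T = 68.33 × 5.685 = 388.4 m.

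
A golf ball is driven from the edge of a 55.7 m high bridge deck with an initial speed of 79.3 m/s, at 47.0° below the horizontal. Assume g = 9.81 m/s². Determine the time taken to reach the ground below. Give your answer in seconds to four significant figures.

0.8930 s

vₓ = 79.30 cos 47.0° = 54.08 m/s; v_y0 = −58.00 m/s (downward).
The projectile lands when y = 55.7 + (−58.00) t − ½·9.81·t² = 0. Positive root: t = (−58.00 + √(58.00² + 2·9.81·55.7)) / 9.81 = (−58.00 + 66.76) / 9.81 = 0.8930 s.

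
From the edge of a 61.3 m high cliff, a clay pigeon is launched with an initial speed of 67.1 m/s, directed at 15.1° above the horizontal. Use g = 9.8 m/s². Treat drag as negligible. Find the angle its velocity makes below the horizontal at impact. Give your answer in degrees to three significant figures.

30.9°

Components: vₓ = 67.10 cos 15.1° = 64.78 m/s, v_y0 = 67.10 sin 15.1° = 17.48 m/s.
With up positive and y = 0 at the ground: y(t) = 61.3 + (17.48) t − 4.900 t². Setting y = 0 and taking the positive root: t = [17.48 + √(17.48² + 2·9.80·61.3)] / 9.80 = (17.48 + 38.82) / 9.80 = 5.745 s.
At impact: v_y = v_y0 − g t = −38.82 m/s; vₓ = 64.78 m/s.
Angle below horizontal: arctan(|v_y|/vₓ) = arctan(38.82/64.78) = 30.93°.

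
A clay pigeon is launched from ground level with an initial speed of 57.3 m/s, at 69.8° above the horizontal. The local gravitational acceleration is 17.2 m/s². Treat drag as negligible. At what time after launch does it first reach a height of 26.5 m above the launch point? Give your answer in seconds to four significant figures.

0.5393 s

Components: vₓ = 57.30 cos 69.8° = 19.79 m/s, v_y0 = 57.30 sin 69.8° = 53.78 m/s.
Require v_y0 t − ½ g t² = 26.5, i.e. 8.600 t² − 53.78 t + 26.5 = 0.
Quadratic formula: t = (53.78 ± √1980.2) / 17.2 = (53.78 ± 44.50) / 17.2 → t = 0.5393 s or 5.714 s.
The first (ascending) time is 0.5393 s.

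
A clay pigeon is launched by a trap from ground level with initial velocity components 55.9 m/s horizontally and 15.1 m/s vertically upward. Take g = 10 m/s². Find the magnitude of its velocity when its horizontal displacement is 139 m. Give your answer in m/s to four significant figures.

56.75 m/s

At x = 139 m, t = x/vₓ = 139/55.90 = 2.487 s.
Vertical velocity there: v_y = v_y0 − g t = 15.10 − 10.0 × 2.487 = −9.766 m/s.
Speed: √(vₓ² + v_y²) = √(55.90² + 9.766²) = 56.75 m/s.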